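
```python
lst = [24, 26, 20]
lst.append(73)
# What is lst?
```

[24, 26, 20, 73]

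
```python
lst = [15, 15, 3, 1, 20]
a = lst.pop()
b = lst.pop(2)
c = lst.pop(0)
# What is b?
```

After line 1: lst = [15, 15, 3, 1, 20]
After line 2 (pop() -> a = 20): lst = [15, 15, 3, 1]
After line 3 (pop(2) -> b = 3): lst = [15, 15, 1]
After line 4 (pop(0) -> c = 15): lst = [15, 1]

3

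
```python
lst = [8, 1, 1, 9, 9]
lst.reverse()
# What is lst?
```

[9, 9, 1, 1, 8]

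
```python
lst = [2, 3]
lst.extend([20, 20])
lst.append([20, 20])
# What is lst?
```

After line 1: lst = [2, 3]
After line 2 (extend unpacks [20, 20]): lst = [2, 3, 20, 20]
After line 3 (append adds [20, 20] as single element): lst = [2, 3, 20, 20, [20, 20]]

[2, 3, 20, 20, [20, 20]]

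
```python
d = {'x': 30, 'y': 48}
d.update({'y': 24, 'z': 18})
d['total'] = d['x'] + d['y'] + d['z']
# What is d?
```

After line 1: d = {'x': 30, 'y': 48}
After line 2 (y overwritten, z added): d = {'x': 30, 'y': 24, 'z': 18}
After line 3 (total = 30 + 24 + 18 = 72): d = {'x': 30, 'y': 24, 'z': 18, 'total': 72}

{'x': 30, 'y': 24, 'z': 18, 'total': 72}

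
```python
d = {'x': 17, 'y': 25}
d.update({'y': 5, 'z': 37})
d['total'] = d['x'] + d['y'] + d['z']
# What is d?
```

After line 1: d = {'x': 17, 'y': 25}
After line 2 (y overwritten, z added): d = {'x': 17, 'y': 5, 'z': 37}
After line 3 (total = 17 + 5 + 37 = 59): d = {'x': 17, 'y': 5, 'z': 37, 'total': 59}

{'x': 17, 'y': 5, 'z': 37, 'total': 59}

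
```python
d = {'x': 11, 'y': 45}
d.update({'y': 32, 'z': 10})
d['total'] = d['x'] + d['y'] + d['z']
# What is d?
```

After line 1: d = {'x': 11, 'y': 45}
After line 2 (y overwritten, z added): d = {'x': 11, 'y': 32, 'z': 10}
After line 3 (total = 11 + 32 + 10 = 53): d = {'x': 11, 'y': 32, 'z': 10, 'total': 53}

{'x': 11, 'y': 32, 'z': 10, 'total': 53}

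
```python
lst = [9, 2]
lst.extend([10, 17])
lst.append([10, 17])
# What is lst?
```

After line 1: lst = [9, 2]
After line 2 (extend unpacks [10, 17]): lst = [9, 2, 10, 17]
After line 3 (append adds [10, 17] as single element): lst = [9, 2, 10, 17, [10, 17]]

[9, 2, 10, 17, [10, 17]]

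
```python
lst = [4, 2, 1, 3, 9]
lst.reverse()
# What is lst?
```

[9, 3, 1, 2, 4]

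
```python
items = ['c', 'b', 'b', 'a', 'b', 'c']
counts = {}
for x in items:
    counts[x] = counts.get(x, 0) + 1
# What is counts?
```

Initial: counts = {}, items = ['c', 'b', 'b', 'a', 'b', 'c']
See 'c': counts = {'c': 1}
See 'b': counts = {'c': 1, 'b': 1}
See 'b': counts = {'c': 1, 'b': 2}
See 'a': counts = {'c': 1, 'b': 2, 'a': 1}
See 'b': counts = {'c': 1, 'b': 3, 'a': 1}
See 'c': counts = {'c': 2, 'b': 3, 'a': 1}

{'c': 2, 'b': 3, 'a': 1}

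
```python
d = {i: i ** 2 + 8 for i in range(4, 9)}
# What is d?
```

{4: 24, 5: 33, 6: 44, 7: 57, 8: 72}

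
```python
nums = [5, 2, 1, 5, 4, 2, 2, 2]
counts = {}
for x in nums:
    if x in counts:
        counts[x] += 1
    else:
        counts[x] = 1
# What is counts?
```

Initial: counts = {}, nums = [5, 2, 1, 5, 4, 2, 2, 2]
See 5: counts = {5: 1}
See 2: counts = {5: 1, 2: 1}
See 1: counts = {5: 1, 2: 1, 1: 1}
See 5: counts = {5: 2, 2: 1, 1: 1}
See 4: counts = {5: 2, 2: 1, 1: 1, 4: 1}
See 2: counts = {5: 2, 2: 2, 1: 1, 4: 1}
See 2: counts = {5: 2, 2: 3, 1: 1, 4: 1}
See 2: counts = {5: 2, 2: 4, 1: 1, 4: 1}

{5: 2, 2: 4, 1: 1, 4: 1}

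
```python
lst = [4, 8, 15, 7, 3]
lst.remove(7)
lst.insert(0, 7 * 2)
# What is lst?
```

After line 1: lst = [4, 8, 15, 7, 3]
After line 2 (remove first 7): lst = [4, 8, 15, 3]
After line 3 (insert 14 at index 0): lst = [14, 4, 8, 15, 3]

[14, 4, 8, 15, 3]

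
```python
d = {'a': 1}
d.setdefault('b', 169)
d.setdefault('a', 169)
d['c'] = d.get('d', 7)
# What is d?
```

After line 1: d = {'a': 1}
After line 2 (setdefault adds 'b'=169): d = {'a': 1, 'b': 169}
After line 3 (setdefault 'a' no-op, already exists): d = {'a': 1, 'b': 169}
After line 4 (get('d', 7) returns default since 'd' not in d): d = {'a': 1, 'b': 169, 'c': 7}

{'a': 1, 'b': 169, 'c': 7}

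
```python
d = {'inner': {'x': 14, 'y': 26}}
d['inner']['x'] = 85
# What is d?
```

After line 1: d = {'inner': {'x': 14, 'y': 26}}
After line 2 (inner x overwritten): d = {'inner': {'x': 85, 'y': 26}}

{'inner': {'x': 85, 'y': 26}}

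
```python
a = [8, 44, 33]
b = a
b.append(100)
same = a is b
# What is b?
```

After line 1: a = [8, 44, 33]
After line 2 (b = a is an alias, same object): a = [8, 44, 33], b = [8, 44, 33]
After line 3 (b.append mutates the shared list): a = [8, 44, 33, 100], b = [8, 44, 33, 100]
After line 4 (same = a is b; same object -> True): same = True

[8, 44, 33, 100]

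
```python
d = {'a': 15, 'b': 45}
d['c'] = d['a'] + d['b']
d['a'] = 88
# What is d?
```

After line 1: d = {'a': 15, 'b': 45}
After line 2 (d['c'] = 15 + 45): d = {'a': 15, 'b': 45, 'c': 60}
After line 3: d = {'a': 88, 'b': 45, 'c': 60}

{'a': 88, 'b': 45, 'c': 60}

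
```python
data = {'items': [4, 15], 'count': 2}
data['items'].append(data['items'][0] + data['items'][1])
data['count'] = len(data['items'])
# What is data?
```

After line 1: data = {'items': [4, 15], 'count': 2}
After line 2 (append 4 + 15 = 19): data = {'items': [4, 15, 19], 'count': 2}
After line 3 (count = len(items) = 3): data = {'items': [4, 15, 19], 'count': 3}

{'items': [4, 15, 19], 'count': 3}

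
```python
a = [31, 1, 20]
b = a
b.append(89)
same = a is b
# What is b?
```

After line 1: a = [31, 1, 20]
After line 2 (b = a is an alias, same object): a = [31, 1, 20], b = [31, 1, 20]
After line 3 (b.append mutates the shared list): a = [31, 1, 20, 89], b = [31, 1, 20, 89]
After line 4 (same = a is b; same object -> True): same = True

[31, 1, 20, 89]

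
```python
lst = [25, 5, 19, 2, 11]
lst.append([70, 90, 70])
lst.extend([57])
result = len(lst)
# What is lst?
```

After line 1: lst = [25, 5, 19, 2, 11]
After line 2 (append adds [70, 90, 70] as single element): lst = [25, 5, 19, 2, 11, [70, 90, 70]]
After line 3 (extend unpacks [57], adds 57): lst = [25, 5, 19, 2, 11, [70, 90, 70], 57]
After line 4: result = len(lst) = 7

[25, 5, 19, 2, 11, [70, 90, 70], 57]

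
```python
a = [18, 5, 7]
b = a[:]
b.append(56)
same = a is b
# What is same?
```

After line 1: a = [18, 5, 7]
After line 2 (b = a[:] is a shallow copy, new object): a = [18, 5, 7], b = [18, 5, 7]
After line 3 (append only mutates b): a = [18, 5, 7], b = [18, 5, 7, 56]
After line 4 (same = a is b; different objects -> False): same = False

False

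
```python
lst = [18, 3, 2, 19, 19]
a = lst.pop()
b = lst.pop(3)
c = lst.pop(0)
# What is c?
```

After line 1: lst = [18, 3, 2, 19, 19]
After line 2 (pop() -> a = 19): lst = [18, 3, 2, 19]
After line 3 (pop(3) -> b = 19): lst = [18, 3, 2]
After line 4 (pop(0) -> c = 18): lst = [3, 2]

18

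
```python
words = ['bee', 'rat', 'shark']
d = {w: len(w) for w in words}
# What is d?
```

{'bee': 3, 'rat': 3, 'shark': 5}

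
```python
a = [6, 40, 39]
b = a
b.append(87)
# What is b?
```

After line 1: a = [6, 40, 39]
After line 2 (b = a is an alias, same object): a = [6, 40, 39], b = [6, 40, 39]
After line 3 (b.append mutates the shared list): a = [6, 40, 39, 87], b = [6, 40, 39, 87]

[6, 40, 39, 87]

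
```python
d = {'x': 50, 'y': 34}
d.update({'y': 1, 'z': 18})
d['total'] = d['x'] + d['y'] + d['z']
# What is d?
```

After line 1: d = {'x': 50, 'y': 34}
After line 2 (y overwritten, z added): d = {'x': 50, 'y': 1, 'z': 18}
After line 3 (total = 50 + 1 + 18 = 69): d = {'x': 50, 'y': 1, 'z': 18, 'total': 69}

{'x': 50, 'y': 1, 'z': 18, 'total': 69}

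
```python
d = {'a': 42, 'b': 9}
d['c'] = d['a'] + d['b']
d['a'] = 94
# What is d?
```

After line 1: d = {'a': 42, 'b': 9}
After line 2 (d['c'] = 42 + 9): d = {'a': 42, 'b': 9, 'c': 51}
After line 3: d = {'a': 94, 'b': 9, 'c': 51}

{'a': 94, 'b': 9, 'c': 51}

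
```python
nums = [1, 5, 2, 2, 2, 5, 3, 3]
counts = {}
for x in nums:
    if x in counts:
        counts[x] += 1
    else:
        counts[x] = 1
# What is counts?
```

Initial: counts = {}, nums = [1, 5, 2, 2, 2, 5, 3, 3]
See 1: counts = {1: 1}
See 5: counts = {1: 1, 5: 1}
See 2: counts = {1: 1, 5: 1, 2: 1}
See 2: counts = {1: 1, 5: 1, 2: 2}
See 2: counts = {1: 1, 5: 1, 2: 3}
See 5: counts = {1: 1, 5: 2, 2: 3}
See 3: counts = {1: 1, 5: 2, 2: 3, 3: 1}
See 3: counts = {1: 1, 5: 2, 2: 3, 3: 2}

{1: 1, 5: 2, 2: 3, 3: 2}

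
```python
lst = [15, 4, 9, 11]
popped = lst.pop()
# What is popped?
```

11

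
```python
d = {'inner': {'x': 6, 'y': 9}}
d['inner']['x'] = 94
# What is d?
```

After line 1: d = {'inner': {'x': 6, 'y': 9}}
After line 2 (inner x overwritten): d = {'inner': {'x': 94, 'y': 9}}

{'inner': {'x': 94, 'y': 9}}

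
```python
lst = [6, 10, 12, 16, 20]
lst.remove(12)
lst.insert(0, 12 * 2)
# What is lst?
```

After line 1: lst = [6, 10, 12, 16, 20]
After line 2 (remove first 12): lst = [6, 10, 16, 20]
After line 3 (insert 24 at index 0): lst = [24, 6, 10, 16, 20]

[24, 6, 10, 16, 20]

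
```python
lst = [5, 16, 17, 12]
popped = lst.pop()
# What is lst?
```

[5, 16, 17]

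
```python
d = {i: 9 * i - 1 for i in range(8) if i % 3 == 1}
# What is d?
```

{1: 8, 4: 35, 7: 62}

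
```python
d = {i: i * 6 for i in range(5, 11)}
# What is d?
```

{5: 30, 6: 36, 7: 42, 8: 48, 9: 54, 10: 60}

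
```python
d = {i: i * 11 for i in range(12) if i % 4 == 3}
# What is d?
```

{3: 33, 7: 77, 11: 121}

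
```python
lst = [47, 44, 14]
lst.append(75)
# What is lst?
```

[47, 44, 14, 75]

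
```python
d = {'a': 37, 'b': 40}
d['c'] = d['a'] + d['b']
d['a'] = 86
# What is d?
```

After line 1: d = {'a': 37, 'b': 40}
After line 2 (d['c'] = 37 + 40): d = {'a': 37, 'b': 40, 'c': 77}
After line 3: d = {'a': 86, 'b': 40, 'c': 77}

{'a': 86, 'b': 40, 'c': 77}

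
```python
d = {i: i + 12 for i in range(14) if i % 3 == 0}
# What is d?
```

{0: 12, 3: 15, 6: 18, 9: 21, 12: 24}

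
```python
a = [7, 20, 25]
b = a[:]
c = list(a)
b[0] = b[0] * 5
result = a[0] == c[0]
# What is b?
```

After line 1: a = [7, 20, 25]
After line 2 (b = a[:], copy): a = [7, 20, 25], b = [7, 20, 25]
After line 3 (c = list(a) is a copy, new object): c = [7, 20, 25]
After line 4 (b[0] = 7 * 5 = 35; only b mutates (copy)): a = [7, 20, 25], b = [35, 20, 25], c = [7, 20, 25]
After line 5 (a[0] = 7, c[0] = 7; result = True)

[35, 20, 25]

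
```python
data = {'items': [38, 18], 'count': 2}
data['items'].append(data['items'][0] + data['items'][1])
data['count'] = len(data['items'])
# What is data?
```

After line 1: data = {'items': [38, 18], 'count': 2}
After line 2 (append 38 + 18 = 56): data = {'items': [38, 18, 56], 'count': 2}
After line 3 (count = len(items) = 3): data = {'items': [38, 18, 56], 'count': 3}

{'items': [38, 18, 56], 'count': 3}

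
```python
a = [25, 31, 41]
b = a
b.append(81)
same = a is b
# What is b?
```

After line 1: a = [25, 31, 41]
After line 2 (b = a is an alias, same object): a = [25, 31, 41], b = [25, 31, 41]
After line 3 (b.append mutates the shared list): a = [25, 31, 41, 81], b = [25, 31, 41, 81]
After line 4 (same = a is b; same object -> True): same = True

[25, 31, 41, 81]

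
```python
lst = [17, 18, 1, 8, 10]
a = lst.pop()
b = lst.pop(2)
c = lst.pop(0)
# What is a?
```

After line 1: lst = [17, 18, 1, 8, 10]
After line 2 (pop() -> a = 10): lst = [17, 18, 1, 8]
After line 3 (pop(2) -> b = 1): lst = [17, 18, 8]
After line 4 (pop(0) -> c = 17): lst = [18, 8]

10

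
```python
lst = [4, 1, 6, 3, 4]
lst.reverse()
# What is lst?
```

[4, 3, 6, 1, 4]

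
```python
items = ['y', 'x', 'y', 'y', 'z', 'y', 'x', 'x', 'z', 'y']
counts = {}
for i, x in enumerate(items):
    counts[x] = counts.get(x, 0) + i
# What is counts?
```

Initial: counts = {}, items = ['y', 'x', 'y', 'y', 'z', 'y', 'x', 'x', 'z', 'y']
i=0, x='y': counts = {'y': 0}
i=1, x='x': counts = {'y': 0, 'x': 1}
i=2, x='y': counts = {'y': 2, 'x': 1}
i=3, x='y': counts = {'y': 5, 'x': 1}
i=4, x='z': counts = {'y': 5, 'x': 1, 'z': 4}
i=5, x='y': counts = {'y': 10, 'x': 1, 'z': 4}
i=6, x='x': counts = {'y': 10, 'x': 7, 'z': 4}
i=7, x='x': counts = {'y': 10, 'x': 14, 'z': 4}
i=8, x='z': counts = {'y': 10, 'x': 14, 'z': 12}
i=9, x='y': counts = {'y': 19, 'x': 14, 'z': 12}

{'y': 19, 'x': 14, 'z': 12}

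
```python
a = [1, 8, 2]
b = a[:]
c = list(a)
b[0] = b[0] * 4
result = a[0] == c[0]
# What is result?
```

After line 1: a = [1, 8, 2]
After line 2 (b = a[:], copy): a = [1, 8, 2], b = [1, 8, 2]
After line 3 (c = list(a) is a copy, new object): c = [1, 8, 2]
After line 4 (b[0] = 1 * 4 = 4; only b mutates (copy)): a = [1, 8, 2], b = [4, 8, 2], c = [1, 8, 2]
After line 5 (a[0] = 1, c[0] = 1; result = True)

True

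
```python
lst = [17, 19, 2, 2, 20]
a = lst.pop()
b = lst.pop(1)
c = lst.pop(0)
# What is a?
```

After line 1: lst = [17, 19, 2, 2, 20]
After line 2 (pop() -> a = 20): lst = [17, 19, 2, 2]
After line 3 (pop(1) -> b = 19): lst = [17, 2, 2]
After line 4 (pop(0) -> c = 17): lst = [2, 2]

20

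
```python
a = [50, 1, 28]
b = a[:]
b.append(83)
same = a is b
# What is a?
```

After line 1: a = [50, 1, 28]
After line 2 (b = a[:] is a shallow copy, new object): a = [50, 1, 28], b = [50, 1, 28]
After line 3 (append only mutates b): a = [50, 1, 28], b = [50, 1, 28, 83]
After line 4 (same = a is b; different objects -> False): same = False

[50, 1, 28]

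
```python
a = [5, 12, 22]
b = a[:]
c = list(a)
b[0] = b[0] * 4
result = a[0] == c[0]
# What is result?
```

After line 1: a = [5, 12, 22]
After line 2 (b = a[:], copy): a = [5, 12, 22], b = [5, 12, 22]
After line 3 (c = list(a) is a copy, new object): c = [5, 12, 22]
After line 4 (b[0] = 5 * 4 = 20; only b mutates (copy)): a = [5, 12, 22], b = [20, 12, 22], c = [5, 12, 22]
After line 5 (a[0] = 5, c[0] = 5; result = True)

True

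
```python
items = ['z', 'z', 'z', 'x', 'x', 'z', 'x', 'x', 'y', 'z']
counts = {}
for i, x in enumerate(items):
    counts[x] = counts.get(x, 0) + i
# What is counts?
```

Initial: counts = {}, items = ['z', 'z', 'z', 'x', 'x', 'z', 'x', 'x', 'y', 'z']
i=0, x='z': counts = {'z': 0}
i=1, x='z': counts = {'z': 1}
i=2, x='z': counts = {'z': 3}
i=3, x='x': counts = {'z': 3, 'x': 3}
i=4, x='x': counts = {'z': 3, 'x': 7}
i=5, x='z': counts = {'z': 8, 'x': 7}
i=6, x='x': counts = {'z': 8, 'x': 13}
i=7, x='x': counts = {'z': 8, 'x': 20}
i=8, x='y': counts = {'z': 8, 'x': 20, 'y': 8}
i=9, x='z': counts = {'z': 17, 'x': 20, 'y': 8}

{'z': 17, 'x': 20, 'y': 8}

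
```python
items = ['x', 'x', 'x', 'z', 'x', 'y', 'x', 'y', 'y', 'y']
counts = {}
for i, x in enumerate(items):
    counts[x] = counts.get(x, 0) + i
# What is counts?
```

Initial: counts = {}, items = ['x', 'x', 'x', 'z', 'x', 'y', 'x', 'y', 'y', 'y']
i=0, x='x': counts = {'x': 0}
i=1, x='x': counts = {'x': 1}
i=2, x='x': counts = {'x': 3}
i=3, x='z': counts = {'x': 3, 'z': 3}
i=4, x='x': counts = {'x': 7, 'z': 3}
i=5, x='y': counts = {'x': 7, 'z': 3, 'y': 5}
i=6, x='x': counts = {'x': 13, 'z': 3, 'y': 5}
i=7, x='y': counts = {'x': 13, 'z': 3, 'y': 12}
i=8, x='y': counts = {'x': 13, 'z': 3, 'y': 20}
i=9, x='y': counts = {'x': 13, 'z': 3, 'y': 29}

{'x': 13, 'z': 3, 'y': 29}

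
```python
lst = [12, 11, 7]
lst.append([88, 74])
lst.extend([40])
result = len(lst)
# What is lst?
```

After line 1: lst = [12, 11, 7]
After line 2 (append adds [88, 74] as single element): lst = [12, 11, 7, [88, 74]]
After line 3 (extend unpacks [40], adds 40): lst = [12, 11, 7, [88, 74], 40]
After line 4: result = len(lst) = 5

[12, 11, 7, [88, 74], 40]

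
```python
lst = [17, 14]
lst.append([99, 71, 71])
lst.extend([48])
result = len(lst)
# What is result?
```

After line 1: lst = [17, 14]
After line 2 (append adds [99, 71, 71] as single element): lst = [17, 14, [99, 71, 71]]
After line 3 (extend unpacks [48], adds 48): lst = [17, 14, [99, 71, 71], 48]
After line 4: result = len(lst) = 4

4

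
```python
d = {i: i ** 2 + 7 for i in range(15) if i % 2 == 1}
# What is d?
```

{1: 8, 3: 16, 5: 32, 7: 56, 9: 88, 11: 128, 13: 176}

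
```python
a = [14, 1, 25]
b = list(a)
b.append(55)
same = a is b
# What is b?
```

After line 1: a = [14, 1, 25]
After line 2 (b = list(a) is a shallow copy, new object): a = [14, 1, 25], b = [14, 1, 25]
After line 3 (append only mutates b): a = [14, 1, 25], b = [14, 1, 25, 55]
After line 4 (same = a is b; different objects -> False): same = False

[14, 1, 25, 55]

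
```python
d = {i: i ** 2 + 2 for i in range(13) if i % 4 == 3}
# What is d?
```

{3: 11, 7: 51, 11: 123}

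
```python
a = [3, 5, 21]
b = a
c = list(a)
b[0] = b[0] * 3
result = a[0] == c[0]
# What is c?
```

After line 1: a = [3, 5, 21]
After line 2 (b = a, alias): a = [3, 5, 21], b = [3, 5, 21]
After line 3 (c = list(a) is a copy, new object): c = [3, 5, 21]
After line 4 (b[0] = 3 * 3 = 9; mutates shared a/b): a = b = [9, 5, 21], c = [3, 5, 21]
After line 5 (a[0] = 9, c[0] = 3; result = False)

[3, 5, 21]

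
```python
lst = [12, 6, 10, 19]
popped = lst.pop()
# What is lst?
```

[12, 6, 10]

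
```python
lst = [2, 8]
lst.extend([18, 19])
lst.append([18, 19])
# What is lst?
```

After line 1: lst = [2, 8]
After line 2 (extend unpacks [18, 19]): lst = [2, 8, 18, 19]
After line 3 (append adds [18, 19] as single element): lst = [2, 8, 18, 19, [18, 19]]

[2, 8, 18, 19, [18, 19]]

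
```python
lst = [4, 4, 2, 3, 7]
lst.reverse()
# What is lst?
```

[7, 3, 2, 4, 4]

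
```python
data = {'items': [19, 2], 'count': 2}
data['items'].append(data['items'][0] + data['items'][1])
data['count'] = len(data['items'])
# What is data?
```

After line 1: data = {'items': [19, 2], 'count': 2}
After line 2 (append 19 + 2 = 21): data = {'items': [19, 2, 21], 'count': 2}
After line 3 (count = len(items) = 3): data = {'items': [19, 2, 21], 'count': 3}

{'items': [19, 2, 21], 'count': 3}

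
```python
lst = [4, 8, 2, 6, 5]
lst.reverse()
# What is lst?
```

[5, 6, 2, 8, 4]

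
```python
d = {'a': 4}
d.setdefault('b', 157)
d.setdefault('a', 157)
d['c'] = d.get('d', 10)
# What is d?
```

After line 1: d = {'a': 4}
After line 2 (setdefault adds 'b'=157): d = {'a': 4, 'b': 157}
After line 3 (setdefault 'a' no-op, already exists): d = {'a': 4, 'b': 157}
After line 4 (get('d', 10) returns default since 'd' not in d): d = {'a': 4, 'b': 157, 'c': 10}

{'a': 4, 'b': 157, 'c': 10}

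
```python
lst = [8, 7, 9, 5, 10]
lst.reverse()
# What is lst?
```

[10, 5, 9, 7, 8]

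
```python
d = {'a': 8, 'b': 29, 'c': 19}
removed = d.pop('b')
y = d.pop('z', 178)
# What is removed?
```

After line 1: d = {'a': 8, 'b': 29, 'c': 19}
After line 2 (pop 'b' returns 29): d = {'a': 8, 'c': 19}, removed = 29
After line 3 (pop 'z' missing, returns default 178): d = {'a': 8, 'c': 19}, y = 178

29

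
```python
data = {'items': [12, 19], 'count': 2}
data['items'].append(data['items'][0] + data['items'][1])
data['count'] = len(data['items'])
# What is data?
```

After line 1: data = {'items': [12, 19], 'count': 2}
After line 2 (append 12 + 19 = 31): data = {'items': [12, 19, 31], 'count': 2}
After line 3 (count = len(items) = 3): data = {'items': [12, 19, 31], 'count': 3}

{'items': [12, 19, 31], 'count': 3}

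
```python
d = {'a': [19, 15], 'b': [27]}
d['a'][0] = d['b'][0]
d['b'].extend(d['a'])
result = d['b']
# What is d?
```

After line 1: d = {'a': [19, 15], 'b': [27]}
After line 2 (a[0] = b[0] = 27): d = {'a': [27, 15], 'b': [27]}
After line 3 (b.extend(a) appends [27, 15]): d = {'a': [27, 15], 'b': [27, 27, 15]}
After line 4: result = d['b'] = [27, 27, 15]

{'a': [27, 15], 'b': [27, 27, 15]}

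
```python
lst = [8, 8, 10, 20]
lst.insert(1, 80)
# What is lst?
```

[8, 80, 8, 10, 20]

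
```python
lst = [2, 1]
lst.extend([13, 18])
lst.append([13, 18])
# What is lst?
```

After line 1: lst = [2, 1]
After line 2 (extend unpacks [13, 18]): lst = [2, 1, 13, 18]
After line 3 (append adds [13, 18] as single element): lst = [2, 1, 13, 18, [13, 18]]

[2, 1, 13, 18, [13, 18]]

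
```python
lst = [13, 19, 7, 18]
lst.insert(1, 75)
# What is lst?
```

[13, 75, 19, 7, 18]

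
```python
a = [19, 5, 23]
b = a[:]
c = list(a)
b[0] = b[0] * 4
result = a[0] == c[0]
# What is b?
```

After line 1: a = [19, 5, 23]
After line 2 (b = a[:], copy): a = [19, 5, 23], b = [19, 5, 23]
After line 3 (c = list(a) is a copy, new object): c = [19, 5, 23]
After line 4 (b[0] = 19 * 4 = 76; only b mutates (copy)): a = [19, 5, 23], b = [76, 5, 23], c = [19, 5, 23]
After line 5 (a[0] = 19, c[0] = 19; result = True)

[76, 5, 23]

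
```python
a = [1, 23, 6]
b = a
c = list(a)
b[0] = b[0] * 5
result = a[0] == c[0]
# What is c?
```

After line 1: a = [1, 23, 6]
After line 2 (b = a, alias): a = [1, 23, 6], b = [1, 23, 6]
After line 3 (c = list(a) is a copy, new object): c = [1, 23, 6]
After line 4 (b[0] = 1 * 5 = 5; mutates shared a/b): a = b = [5, 23, 6], c = [1, 23, 6]
After line 5 (a[0] = 5, c[0] = 1; result = False)

[1, 23, 6]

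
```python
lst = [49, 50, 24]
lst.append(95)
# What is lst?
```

[49, 50, 24, 95]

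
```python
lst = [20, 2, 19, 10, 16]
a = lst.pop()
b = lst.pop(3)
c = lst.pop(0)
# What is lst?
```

After line 1: lst = [20, 2, 19, 10, 16]
After line 2 (pop() -> a = 16): lst = [20, 2, 19, 10]
After line 3 (pop(3) -> b = 10): lst = [20, 2, 19]
After line 4 (pop(0) -> c = 20): lst = [2, 19]

[2, 19]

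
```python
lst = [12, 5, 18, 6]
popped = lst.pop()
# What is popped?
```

6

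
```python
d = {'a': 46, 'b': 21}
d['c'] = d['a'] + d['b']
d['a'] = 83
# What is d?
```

After line 1: d = {'a': 46, 'b': 21}
After line 2 (d['c'] = 46 + 21): d = {'a': 46, 'b': 21, 'c': 67}
After line 3: d = {'a': 83, 'b': 21, 'c': 67}

{'a': 83, 'b': 21, 'c': 67}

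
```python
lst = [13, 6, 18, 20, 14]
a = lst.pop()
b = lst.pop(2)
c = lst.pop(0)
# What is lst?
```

After line 1: lst = [13, 6, 18, 20, 14]
After line 2 (pop() -> a = 14): lst = [13, 6, 18, 20]
After line 3 (pop(2) -> b = 18): lst = [13, 6, 20]
After line 4 (pop(0) -> c = 13): lst = [6, 20]

[6, 20]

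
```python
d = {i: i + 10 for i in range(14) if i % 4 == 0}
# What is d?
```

{0: 10, 4: 14, 8: 18, 12: 22}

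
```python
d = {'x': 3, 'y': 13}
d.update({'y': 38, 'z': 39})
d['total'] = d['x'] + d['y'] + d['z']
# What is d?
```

After line 1: d = {'x': 3, 'y': 13}
After line 2 (y overwritten, z added): d = {'x': 3, 'y': 38, 'z': 39}
After line 3 (total = 3 + 38 + 39 = 80): d = {'x': 3, 'y': 38, 'z': 39, 'total': 80}

{'x': 3, 'y': 38, 'z': 39, 'total': 80}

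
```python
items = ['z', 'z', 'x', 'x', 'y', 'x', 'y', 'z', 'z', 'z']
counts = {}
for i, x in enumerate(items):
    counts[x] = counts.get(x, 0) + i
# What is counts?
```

Initial: counts = {}, items = ['z', 'z', 'x', 'x', 'y', 'x', 'y', 'z', 'z', 'z']
i=0, x='z': counts = {'z': 0}
i=1, x='z': counts = {'z': 1}
i=2, x='x': counts = {'z': 1, 'x': 2}
i=3, x='x': counts = {'z': 1, 'x': 5}
i=4, x='y': counts = {'z': 1, 'x': 5, 'y': 4}
i=5, x='x': counts = {'z': 1, 'x': 10, 'y': 4}
i=6, x='y': counts = {'z': 1, 'x': 10, 'y': 10}
i=7, x='z': counts = {'z': 8, 'x': 10, 'y': 10}
i=8, x='z': counts = {'z': 16, 'x': 10, 'y': 10}
i=9, x='z': counts = {'z': 25, 'x': 10, 'y': 10}

{'z': 25, 'x': 10, 'y': 10}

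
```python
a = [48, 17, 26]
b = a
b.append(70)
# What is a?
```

After line 1: a = [48, 17, 26]
After line 2 (b = a is an alias, same object): a = [48, 17, 26], b = [48, 17, 26]
After line 3 (b.append mutates the shared list): a = [48, 17, 26, 70], b = [48, 17, 26, 70]

[48, 17, 26, 70]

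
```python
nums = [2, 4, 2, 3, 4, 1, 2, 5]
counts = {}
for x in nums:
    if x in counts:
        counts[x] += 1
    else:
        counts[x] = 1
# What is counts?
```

Initial: counts = {}, nums = [2, 4, 2, 3, 4, 1, 2, 5]
See 2: counts = {2: 1}
See 4: counts = {2: 1, 4: 1}
See 2: counts = {2: 2, 4: 1}
See 3: counts = {2: 2, 4: 1, 3: 1}
See 4: counts = {2: 2, 4: 2, 3: 1}
See 1: counts = {2: 2, 4: 2, 3: 1, 1: 1}
See 2: counts = {2: 3, 4: 2, 3: 1, 1: 1}
See 5: counts = {2: 3, 4: 2, 3: 1, 1: 1, 5: 1}

{2: 3, 4: 2, 3: 1, 1: 1, 5: 1}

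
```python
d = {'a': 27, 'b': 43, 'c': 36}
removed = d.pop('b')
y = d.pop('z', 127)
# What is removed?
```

After line 1: d = {'a': 27, 'b': 43, 'c': 36}
After line 2 (pop 'b' returns 43): d = {'a': 27, 'c': 36}, removed = 43
After line 3 (pop 'z' missing, returns default 127): d = {'a': 27, 'c': 36}, y = 127

43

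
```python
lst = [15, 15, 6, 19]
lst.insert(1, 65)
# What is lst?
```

[15, 65, 15, 6, 19]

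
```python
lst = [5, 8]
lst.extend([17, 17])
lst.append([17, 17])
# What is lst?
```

After line 1: lst = [5, 8]
After line 2 (extend unpacks [17, 17]): lst = [5, 8, 17, 17]
After line 3 (append adds [17, 17] as single element): lst = [5, 8, 17, 17, [17, 17]]

[5, 8, 17, 17, [17, 17]]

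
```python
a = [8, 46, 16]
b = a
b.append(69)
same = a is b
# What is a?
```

After line 1: a = [8, 46, 16]
After line 2 (b = a is an alias, same object): a = [8, 46, 16], b = [8, 46, 16]
After line 3 (b.append mutates the shared list): a = [8, 46, 16, 69], b = [8, 46, 16, 69]
After line 4 (same = a is b; same object -> True): same = True

[8, 46, 16, 69]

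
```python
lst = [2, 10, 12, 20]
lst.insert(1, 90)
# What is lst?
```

[2, 90, 10, 12, 20]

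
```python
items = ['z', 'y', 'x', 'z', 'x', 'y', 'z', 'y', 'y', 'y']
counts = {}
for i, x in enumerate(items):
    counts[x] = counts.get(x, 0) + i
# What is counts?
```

Initial: counts = {}, items = ['z', 'y', 'x', 'z', 'x', 'y', 'z', 'y', 'y', 'y']
i=0, x='z': counts = {'z': 0}
i=1, x='y': counts = {'z': 0, 'y': 1}
i=2, x='x': counts = {'z': 0, 'y': 1, 'x': 2}
i=3, x='z': counts = {'z': 3, 'y': 1, 'x': 2}
i=4, x='x': counts = {'z': 3, 'y': 1, 'x': 6}
i=5, x='y': counts = {'z': 3, 'y': 6, 'x': 6}
i=6, x='z': counts = {'z': 9, 'y': 6, 'x': 6}
i=7, x='y': counts = {'z': 9, 'y': 13, 'x': 6}
i=8, x='y': counts = {'z': 9, 'y': 21, 'x': 6}
i=9, x='y': counts = {'z': 9, 'y': 30, 'x': 6}

{'z': 9, 'y': 30, 'x': 6}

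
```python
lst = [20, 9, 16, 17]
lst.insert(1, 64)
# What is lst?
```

[20, 64, 9, 16, 17]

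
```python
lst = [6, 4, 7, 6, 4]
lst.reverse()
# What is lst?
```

[4, 6, 7, 4, 6]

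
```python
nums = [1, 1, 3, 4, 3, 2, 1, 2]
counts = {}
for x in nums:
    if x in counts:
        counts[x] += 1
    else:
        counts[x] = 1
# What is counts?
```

Initial: counts = {}, nums = [1, 1, 3, 4, 3, 2, 1, 2]
See 1: counts = {1: 1}
See 1: counts = {1: 2}
See 3: counts = {1: 2, 3: 1}
See 4: counts = {1: 2, 3: 1, 4: 1}
See 3: counts = {1: 2, 3: 2, 4: 1}
See 2: counts = {1: 2, 3: 2, 4: 1, 2: 1}
See 1: counts = {1: 3, 3: 2, 4: 1, 2: 1}
See 2: counts = {1: 3, 3: 2, 4: 1, 2: 2}

{1: 3, 3: 2, 4: 1, 2: 2}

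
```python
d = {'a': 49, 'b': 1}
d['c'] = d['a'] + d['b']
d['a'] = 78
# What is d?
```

After line 1: d = {'a': 49, 'b': 1}
After line 2 (d['c'] = 49 + 1): d = {'a': 49, 'b': 1, 'c': 50}
After line 3: d = {'a': 78, 'b': 1, 'c': 50}

{'a': 78, 'b': 1, 'c': 50}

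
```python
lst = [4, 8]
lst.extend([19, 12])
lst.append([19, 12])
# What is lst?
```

After line 1: lst = [4, 8]
After line 2 (extend unpacks [19, 12]): lst = [4, 8, 19, 12]
After line 3 (append adds [19, 12] as single element): lst = [4, 8, 19, 12, [19, 12]]

[4, 8, 19, 12, [19, 12]]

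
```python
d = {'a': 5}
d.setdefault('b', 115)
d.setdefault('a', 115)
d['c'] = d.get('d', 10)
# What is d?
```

After line 1: d = {'a': 5}
After line 2 (setdefault adds 'b'=115): d = {'a': 5, 'b': 115}
After line 3 (setdefault 'a' no-op, already exists): d = {'a': 5, 'b': 115}
After line 4 (get('d', 10) returns default since 'd' not in d): d = {'a': 5, 'b': 115, 'c': 10}

{'a': 5, 'b': 115, 'c': 10}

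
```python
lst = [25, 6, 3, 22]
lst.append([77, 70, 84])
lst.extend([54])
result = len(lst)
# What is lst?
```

After line 1: lst = [25, 6, 3, 22]
After line 2 (append adds [77, 70, 84] as single element): lst = [25, 6, 3, 22, [77, 70, 84]]
After line 3 (extend unpacks [54], adds 54): lst = [25, 6, 3, 22, [77, 70, 84], 54]
After line 4: result = len(lst) = 6

[25, 6, 3, 22, [77, 70, 84], 54]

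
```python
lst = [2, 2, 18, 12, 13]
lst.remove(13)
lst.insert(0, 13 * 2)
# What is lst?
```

After line 1: lst = [2, 2, 18, 12, 13]
After line 2 (remove first 13): lst = [2, 2, 18, 12]
After line 3 (insert 26 at index 0): lst = [26, 2, 2, 18, 12]

[26, 2, 2, 18, 12]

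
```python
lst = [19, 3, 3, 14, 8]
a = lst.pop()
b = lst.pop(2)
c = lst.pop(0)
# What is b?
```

After line 1: lst = [19, 3, 3, 14, 8]
After line 2 (pop() -> a = 8): lst = [19, 3, 3, 14]
After line 3 (pop(2) -> b = 3): lst = [19, 3, 14]
After line 4 (pop(0) -> c = 19): lst = [3, 14]

3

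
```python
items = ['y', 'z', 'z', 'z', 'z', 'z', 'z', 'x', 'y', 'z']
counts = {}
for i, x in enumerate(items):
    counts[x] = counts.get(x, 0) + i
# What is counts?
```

Initial: counts = {}, items = ['y', 'z', 'z', 'z', 'z', 'z', 'z', 'x', 'y', 'z']
i=0, x='y': counts = {'y': 0}
i=1, x='z': counts = {'y': 0, 'z': 1}
i=2, x='z': counts = {'y': 0, 'z': 3}
i=3, x='z': counts = {'y': 0, 'z': 6}
i=4, x='z': counts = {'y': 0, 'z': 10}
i=5, x='z': counts = {'y': 0, 'z': 15}
i=6, x='z': counts = {'y': 0, 'z': 21}
i=7, x='x': counts = {'y': 0, 'z': 21, 'x': 7}
i=8, x='y': counts = {'y': 8, 'z': 21, 'x': 7}
i=9, x='z': counts = {'y': 8, 'z': 30, 'x': 7}

{'y': 8, 'z': 30, 'x': 7}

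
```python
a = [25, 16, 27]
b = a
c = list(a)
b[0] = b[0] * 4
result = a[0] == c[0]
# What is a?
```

After line 1: a = [25, 16, 27]
After line 2 (b = a, alias): a = [25, 16, 27], b = [25, 16, 27]
After line 3 (c = list(a) is a copy, new object): c = [25, 16, 27]
After line 4 (b[0] = 25 * 4 = 100; mutates shared a/b): a = b = [100, 16, 27], c = [25, 16, 27]
After line 5 (a[0] = 100, c[0] = 25; result = False)

[100, 16, 27]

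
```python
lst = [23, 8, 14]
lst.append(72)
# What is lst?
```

[23, 8, 14, 72]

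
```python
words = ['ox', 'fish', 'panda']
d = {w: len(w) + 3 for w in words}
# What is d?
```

{'ox': 5, 'fish': 7, 'panda': 8}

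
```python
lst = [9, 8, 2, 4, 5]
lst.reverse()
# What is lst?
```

[5, 4, 2, 8, 9]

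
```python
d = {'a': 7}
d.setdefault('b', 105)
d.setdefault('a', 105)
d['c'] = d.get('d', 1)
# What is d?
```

After line 1: d = {'a': 7}
After line 2 (setdefault adds 'b'=105): d = {'a': 7, 'b': 105}
After line 3 (setdefault 'a' no-op, already exists): d = {'a': 7, 'b': 105}
After line 4 (get('d', 1) returns default since 'd' not in d): d = {'a': 7, 'b': 105, 'c': 1}

{'a': 7, 'b': 105, 'c': 1}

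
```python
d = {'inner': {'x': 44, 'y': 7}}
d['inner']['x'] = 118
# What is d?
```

After line 1: d = {'inner': {'x': 44, 'y': 7}}
After line 2 (inner x overwritten): d = {'inner': {'x': 118, 'y': 7}}

{'inner': {'x': 118, 'y': 7}}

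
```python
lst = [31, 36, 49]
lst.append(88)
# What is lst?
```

[31, 36, 49, 88]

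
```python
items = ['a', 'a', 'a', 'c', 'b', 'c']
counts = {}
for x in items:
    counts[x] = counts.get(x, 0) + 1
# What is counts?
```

Initial: counts = {}, items = ['a', 'a', 'a', 'c', 'b', 'c']
See 'a': counts = {'a': 1}
See 'a': counts = {'a': 2}
See 'a': counts = {'a': 3}
See 'c': counts = {'a': 3, 'c': 1}
See 'b': counts = {'a': 3, 'c': 1, 'b': 1}
See 'c': counts = {'a': 3, 'c': 2, 'b': 1}

{'a': 3, 'c': 2, 'b': 1}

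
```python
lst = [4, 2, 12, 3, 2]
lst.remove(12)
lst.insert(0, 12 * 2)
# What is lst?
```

After line 1: lst = [4, 2, 12, 3, 2]
After line 2 (remove first 12): lst = [4, 2, 3, 2]
After line 3 (insert 24 at index 0): lst = [24, 4, 2, 3, 2]

[24, 4, 2, 3, 2]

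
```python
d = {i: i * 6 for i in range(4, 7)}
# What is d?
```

{4: 24, 5: 30, 6: 36}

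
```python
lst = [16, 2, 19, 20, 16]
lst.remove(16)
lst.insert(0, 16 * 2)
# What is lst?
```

After line 1: lst = [16, 2, 19, 20, 16]
After line 2 (remove first 16): lst = [2, 19, 20, 16]
After line 3 (insert 32 at index 0): lst = [32, 2, 19, 20, 16]

[32, 2, 19, 20, 16]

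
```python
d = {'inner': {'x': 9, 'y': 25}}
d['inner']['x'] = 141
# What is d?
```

After line 1: d = {'inner': {'x': 9, 'y': 25}}
After line 2 (inner x overwritten): d = {'inner': {'x': 141, 'y': 25}}

{'inner': {'x': 141, 'y': 25}}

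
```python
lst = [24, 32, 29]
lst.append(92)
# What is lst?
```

[24, 32, 29, 92]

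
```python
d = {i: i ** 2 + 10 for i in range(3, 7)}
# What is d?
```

{3: 19, 4: 26, 5: 35, 6: 46}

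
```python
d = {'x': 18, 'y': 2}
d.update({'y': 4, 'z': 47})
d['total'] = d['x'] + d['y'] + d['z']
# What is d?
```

After line 1: d = {'x': 18, 'y': 2}
After line 2 (y overwritten, z added): d = {'x': 18, 'y': 4, 'z': 47}
After line 3 (total = 18 + 4 + 47 = 69): d = {'x': 18, 'y': 4, 'z': 47, 'total': 69}

{'x': 18, 'y': 4, 'z': 47, 'total': 69}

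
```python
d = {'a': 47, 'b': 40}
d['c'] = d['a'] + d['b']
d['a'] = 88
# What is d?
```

After line 1: d = {'a': 47, 'b': 40}
After line 2 (d['c'] = 47 + 40): d = {'a': 47, 'b': 40, 'c': 87}
After line 3: d = {'a': 88, 'b': 40, 'c': 87}

{'a': 88, 'b': 40, 'c': 87}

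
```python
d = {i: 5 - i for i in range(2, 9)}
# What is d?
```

{2: 3, 3: 2, 4: 1, 5: 0, 6: -1, 7: -2, 8: -3}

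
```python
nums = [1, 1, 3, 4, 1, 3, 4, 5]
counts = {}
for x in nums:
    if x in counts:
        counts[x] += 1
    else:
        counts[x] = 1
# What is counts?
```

Initial: counts = {}, nums = [1, 1, 3, 4, 1, 3, 4, 5]
See 1: counts = {1: 1}
See 1: counts = {1: 2}
See 3: counts = {1: 2, 3: 1}
See 4: counts = {1: 2, 3: 1, 4: 1}
See 1: counts = {1: 3, 3: 1, 4: 1}
See 3: counts = {1: 3, 3: 2, 4: 1}
See 4: counts = {1: 3, 3: 2, 4: 2}
See 5: counts = {1: 3, 3: 2, 4: 2, 5: 1}

{1: 3, 3: 2, 4: 2, 5: 1}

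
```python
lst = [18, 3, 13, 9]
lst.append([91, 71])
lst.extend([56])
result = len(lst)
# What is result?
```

After line 1: lst = [18, 3, 13, 9]
After line 2 (append adds [91, 71] as single element): lst = [18, 3, 13, 9, [91, 71]]
After line 3 (extend unpacks [56], adds 56): lst = [18, 3, 13, 9, [91, 71], 56]
After line 4: result = len(lst) = 6

6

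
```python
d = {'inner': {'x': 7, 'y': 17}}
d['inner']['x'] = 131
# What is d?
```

After line 1: d = {'inner': {'x': 7, 'y': 17}}
After line 2 (inner x overwritten): d = {'inner': {'x': 131, 'y': 17}}

{'inner': {'x': 131, 'y': 17}}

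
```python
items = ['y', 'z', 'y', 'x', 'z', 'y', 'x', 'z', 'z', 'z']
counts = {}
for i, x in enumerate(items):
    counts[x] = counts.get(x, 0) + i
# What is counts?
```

Initial: counts = {}, items = ['y', 'z', 'y', 'x', 'z', 'y', 'x', 'z', 'z', 'z']
i=0, x='y': counts = {'y': 0}
i=1, x='z': counts = {'y': 0, 'z': 1}
i=2, x='y': counts = {'y': 2, 'z': 1}
i=3, x='x': counts = {'y': 2, 'z': 1, 'x': 3}
i=4, x='z': counts = {'y': 2, 'z': 5, 'x': 3}
i=5, x='y': counts = {'y': 7, 'z': 5, 'x': 3}
i=6, x='x': counts = {'y': 7, 'z': 5, 'x': 9}
i=7, x='z': counts = {'y': 7, 'z': 12, 'x': 9}
i=8, x='z': counts = {'y': 7, 'z': 20, 'x': 9}
i=9, x='z': counts = {'y': 7, 'z': 29, 'x': 9}

{'y': 7, 'z': 29, 'x': 9}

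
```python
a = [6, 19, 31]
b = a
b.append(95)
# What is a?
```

After line 1: a = [6, 19, 31]
After line 2 (b = a is an alias, same object): a = [6, 19, 31], b = [6, 19, 31]
After line 3 (b.append mutates the shared list): a = [6, 19, 31, 95], b = [6, 19, 31, 95]

[6, 19, 31, 95]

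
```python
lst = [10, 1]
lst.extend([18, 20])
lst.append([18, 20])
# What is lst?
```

After line 1: lst = [10, 1]
After line 2 (extend unpacks [18, 20]): lst = [10, 1, 18, 20]
After line 3 (append adds [18, 20] as single element): lst = [10, 1, 18, 20, [18, 20]]

[10, 1, 18, 20, [18, 20]]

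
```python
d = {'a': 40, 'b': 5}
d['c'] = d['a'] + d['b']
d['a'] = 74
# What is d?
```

After line 1: d = {'a': 40, 'b': 5}
After line 2 (d['c'] = 40 + 5): d = {'a': 40, 'b': 5, 'c': 45}
After line 3: d = {'a': 74, 'b': 5, 'c': 45}

{'a': 74, 'b': 5, 'c': 45}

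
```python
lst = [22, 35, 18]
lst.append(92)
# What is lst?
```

[22, 35, 18, 92]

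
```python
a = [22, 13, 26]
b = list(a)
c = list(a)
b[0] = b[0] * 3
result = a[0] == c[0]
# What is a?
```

After line 1: a = [22, 13, 26]
After line 2 (b = list(a), copy): a = [22, 13, 26], b = [22, 13, 26]
After line 3 (c = list(a) is a copy, new object): c = [22, 13, 26]
After line 4 (b[0] = 22 * 3 = 66; only b mutates (copy)): a = [22, 13, 26], b = [66, 13, 26], c = [22, 13, 26]
After line 5 (a[0] = 22, c[0] = 22; result = True)

[22, 13, 26]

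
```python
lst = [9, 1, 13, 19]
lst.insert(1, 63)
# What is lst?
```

[9, 63, 1, 13, 19]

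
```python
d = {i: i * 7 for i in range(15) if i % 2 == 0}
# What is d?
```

{0: 0, 2: 14, 4: 28, 6: 42, 8: 56, 10: 70, 12: 84, 14: 98}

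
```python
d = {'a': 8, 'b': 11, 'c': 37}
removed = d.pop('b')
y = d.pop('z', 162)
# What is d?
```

After line 1: d = {'a': 8, 'b': 11, 'c': 37}
After line 2 (pop 'b' returns 11): d = {'a': 8, 'c': 37}, removed = 11
After line 3 (pop 'z' missing, returns default 162): d = {'a': 8, 'c': 37}, y = 162

{'a': 8, 'c': 37}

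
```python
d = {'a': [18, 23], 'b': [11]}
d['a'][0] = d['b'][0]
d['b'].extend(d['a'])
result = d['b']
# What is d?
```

After line 1: d = {'a': [18, 23], 'b': [11]}
After line 2 (a[0] = b[0] = 11): d = {'a': [11, 23], 'b': [11]}
After line 3 (b.extend(a) appends [11, 23]): d = {'a': [11, 23], 'b': [11, 11, 23]}
After line 4: result = d['b'] = [11, 11, 23]

{'a': [11, 23], 'b': [11, 11, 23]}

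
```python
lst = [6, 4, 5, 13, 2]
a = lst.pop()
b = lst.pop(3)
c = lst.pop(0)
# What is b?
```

After line 1: lst = [6, 4, 5, 13, 2]
After line 2 (pop() -> a = 2): lst = [6, 4, 5, 13]
After line 3 (pop(3) -> b = 13): lst = [6, 4, 5]
After line 4 (pop(0) -> c = 6): lst = [4, 5]

13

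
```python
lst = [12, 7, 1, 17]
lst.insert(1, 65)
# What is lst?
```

[12, 65, 7, 1, 17]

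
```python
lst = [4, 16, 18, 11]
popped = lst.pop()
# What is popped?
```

11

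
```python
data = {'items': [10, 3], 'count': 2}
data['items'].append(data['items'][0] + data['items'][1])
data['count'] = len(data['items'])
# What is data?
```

After line 1: data = {'items': [10, 3], 'count': 2}
After line 2 (append 10 + 3 = 13): data = {'items': [10, 3, 13], 'count': 2}
After line 3 (count = len(items) = 3): data = {'items': [10, 3, 13], 'count': 3}

{'items': [10, 3, 13], 'count': 3}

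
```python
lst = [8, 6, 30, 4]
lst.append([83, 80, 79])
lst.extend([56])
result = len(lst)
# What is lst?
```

After line 1: lst = [8, 6, 30, 4]
After line 2 (append adds [83, 80, 79] as single element): lst = [8, 6, 30, 4, [83, 80, 79]]
After line 3 (extend unpacks [56], adds 56): lst = [8, 6, 30, 4, [83, 80, 79], 56]
After line 4: result = len(lst) = 6

[8, 6, 30, 4, [83, 80, 79], 56]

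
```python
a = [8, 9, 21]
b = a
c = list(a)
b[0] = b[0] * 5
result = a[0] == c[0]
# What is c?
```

After line 1: a = [8, 9, 21]
After line 2 (b = a, alias): a = [8, 9, 21], b = [8, 9, 21]
After line 3 (c = list(a) is a copy, new object): c = [8, 9, 21]
After line 4 (b[0] = 8 * 5 = 40; mutates shared a/b): a = b = [40, 9, 21], c = [8, 9, 21]
After line 5 (a[0] = 40, c[0] = 8; result = False)

[8, 9, 21]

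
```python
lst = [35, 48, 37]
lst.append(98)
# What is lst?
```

[35, 48, 37, 98]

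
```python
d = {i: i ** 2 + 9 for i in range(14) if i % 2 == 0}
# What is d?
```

{0: 9, 2: 13, 4: 25, 6: 45, 8: 73, 10: 109, 12: 153}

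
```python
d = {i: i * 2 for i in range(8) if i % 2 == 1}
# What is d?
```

{1: 2, 3: 6, 5: 10, 7: 14}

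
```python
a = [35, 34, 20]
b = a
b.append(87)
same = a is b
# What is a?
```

After line 1: a = [35, 34, 20]
After line 2 (b = a is an alias, same object): a = [35, 34, 20], b = [35, 34, 20]
After line 3 (b.append mutates the shared list): a = [35, 34, 20, 87], b = [35, 34, 20, 87]
After line 4 (same = a is b; same object -> True): same = True

[35, 34, 20, 87]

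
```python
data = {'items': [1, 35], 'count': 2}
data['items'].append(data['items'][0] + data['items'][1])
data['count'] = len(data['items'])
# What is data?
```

After line 1: data = {'items': [1, 35], 'count': 2}
After line 2 (append 1 + 35 = 36): data = {'items': [1, 35, 36], 'count': 2}
After line 3 (count = len(items) = 3): data = {'items': [1, 35, 36], 'count': 3}

{'items': [1, 35, 36], 'count': 3}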